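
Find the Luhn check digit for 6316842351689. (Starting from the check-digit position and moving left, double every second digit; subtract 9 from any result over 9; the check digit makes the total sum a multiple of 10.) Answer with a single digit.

Partial digits right→left: 9 8 6 1 5 3 2 4 8 6 1 3 6
Double every second digit counting from the check-digit position (so the 1st, 3rd, 5th, ... of the partial from the right).
  doubled (with −9 where >9): 9 3 1 4 7 2 3 → sum 29
  kept as-is: 8 1 3 4 6 3 → sum 25
Total = 29 + 25 = 54.
Check digit = (10 − (54 mod 10)) mod 10 = 6.

6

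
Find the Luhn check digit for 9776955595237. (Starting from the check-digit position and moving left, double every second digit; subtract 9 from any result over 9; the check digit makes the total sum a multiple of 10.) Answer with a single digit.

7

Partial digits right→left: 7 3 2 5 9 5 5 5 9 6 7 7 9
Double every second digit counting from the check-digit position (so the 1st, 3rd, 5th, ... of the partial from the right).
  doubled (with −9 where >9): 5 4 9 1 9 5 9 → sum 42
  kept as-is: 3 5 5 5 6 7 → sum 31
Total = 42 + 31 = 73.
Check digit = (10 − (73 mod 10)) mod 10 = 7.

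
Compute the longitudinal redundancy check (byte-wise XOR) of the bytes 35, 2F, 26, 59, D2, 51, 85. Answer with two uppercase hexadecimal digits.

63

XOR the bytes together:
  start with 0x35
  0x35 ⊕ 0x2F = 0x1A
  0x1A ⊕ 0x26 = 0x3C
  0x3C ⊕ 0x59 = 0x65
  0x65 ⊕ 0xD2 = 0xB7
  0xB7 ⊕ 0x51 = 0xE6
  0xE6 ⊕ 0x85 = 0x63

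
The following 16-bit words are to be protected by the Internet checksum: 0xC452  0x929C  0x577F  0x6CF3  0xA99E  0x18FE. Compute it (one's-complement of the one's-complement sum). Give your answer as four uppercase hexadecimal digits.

2201

One's-complement addition (fold any carry out of bit 15 back into bit 0):
  0xC452 + 0x929C = 0x156EE → wrap carry → 0x56EF
  0x56EF + 0x577F = 0x0AE6E
  0xAE6E + 0x6CF3 = 0x11B61 → wrap carry → 0x1B62
  0x1B62 + 0xA99E = 0x0C500
  0xC500 + 0x18FE = 0x0DDFE
One's-complement sum = 0xDDFE.
Checksum = ~0xDDFE & 0xFFFF = 0x2201.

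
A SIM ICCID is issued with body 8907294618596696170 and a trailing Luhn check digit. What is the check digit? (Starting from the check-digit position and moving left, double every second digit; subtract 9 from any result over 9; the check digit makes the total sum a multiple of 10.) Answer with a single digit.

7

Partial digits right→left: 0 7 1 6 9 6 6 9 5 8 1 6 4 9 2 7 0 9 8
Double every second digit counting from the check-digit position (so the 1st, 3rd, 5th, ... of the partial from the right).
  doubled (with −9 where >9): 0 2 9 3 1 2 8 4 0 7 → sum 36
  kept as-is: 7 6 6 9 8 6 9 7 9 → sum 67
Total = 36 + 67 = 103.
Check digit = (10 − (103 mod 10)) mod 10 = 7.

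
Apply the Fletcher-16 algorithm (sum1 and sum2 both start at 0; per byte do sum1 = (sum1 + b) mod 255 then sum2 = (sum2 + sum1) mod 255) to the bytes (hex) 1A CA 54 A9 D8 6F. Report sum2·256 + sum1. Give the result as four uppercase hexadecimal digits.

Running sums (mod 255):
  after byte 0 (1A): sum1=26, sum2=26
  after byte 1 (CA): sum1=228, sum2=254
  after byte 2 (54): sum1=57, sum2=56
  after byte 3 (A9): sum1=226, sum2=27
  after byte 4 (D8): sum1=187, sum2=214
  after byte 5 (6F): sum1=43, sum2=2
Checksum = sum2·256 + sum1 = 2·256 + 43 = 555 = 0x022B.

022B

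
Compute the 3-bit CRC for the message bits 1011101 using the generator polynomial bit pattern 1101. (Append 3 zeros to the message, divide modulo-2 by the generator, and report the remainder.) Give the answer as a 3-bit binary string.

101

Append 3 zeros: 1011101000. Divide by 1101 (XOR where the leading bit is 1):
  pos 0: 1011 XOR 1101 = 0110
  pos 1: 1101 XOR 1101 = 0000
  pos 6: 1000 XOR 1101 = 0101
Remainder (last 3 bits) = 101. This is the CRC / FCS.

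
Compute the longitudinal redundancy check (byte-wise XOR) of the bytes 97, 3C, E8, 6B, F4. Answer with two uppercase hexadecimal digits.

DC

XOR the bytes together:
  start with 0x97
  0x97 ⊕ 0x3C = 0xAB
  0xAB ⊕ 0xE8 = 0x43
  0x43 ⊕ 0x6B = 0x28
  0x28 ⊕ 0xF4 = 0xDC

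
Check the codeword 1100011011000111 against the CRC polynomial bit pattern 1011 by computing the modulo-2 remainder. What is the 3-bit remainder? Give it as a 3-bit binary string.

Modulo-2 division of 1100011011000111 by 1011:
  pos 0: 1100 XOR 1011 = 0111
  pos 1: 1110 XOR 1011 = 0101
  pos 2: 1011 XOR 1011 = 0000
  pos 6: 1011 XOR 1011 = 0000
Remainder = 111 (nonzero — an error is detected).

111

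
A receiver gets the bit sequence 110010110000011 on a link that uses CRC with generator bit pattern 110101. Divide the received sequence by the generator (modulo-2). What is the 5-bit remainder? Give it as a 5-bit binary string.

Modulo-2 division of 110010110000011 by 110101:
  pos 0: 110010 XOR 110101 = 000111
  pos 3: 111110 XOR 110101 = 001011
  pos 5: 101100 XOR 110101 = 011001
  pos 6: 110010 XOR 110101 = 000111
  pos 9: 111011 XOR 110101 = 001110
Remainder = 01110 (nonzero — an error is detected).

01110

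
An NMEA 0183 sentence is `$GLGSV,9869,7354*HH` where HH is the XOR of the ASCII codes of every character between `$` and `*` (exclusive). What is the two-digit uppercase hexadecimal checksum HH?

XOR the ASCII codes of the payload characters:
  'G' = 0x47 → acc = 0x47
  'L' = 0x4C → acc = 0x0B
  'G' = 0x47 → acc = 0x4C
  'S' = 0x53 → acc = 0x1F
  'V' = 0x56 → acc = 0x49
  ',' = 0x2C → acc = 0x65
  '9' = 0x39 → acc = 0x5C
  '8' = 0x38 → acc = 0x64
  '6' = 0x36 → acc = 0x52
  '9' = 0x39 → acc = 0x6B
  ',' = 0x2C → acc = 0x47
  '7' = 0x37 → acc = 0x70
  '3' = 0x33 → acc = 0x43
  '5' = 0x35 → acc = 0x76
  '4' = 0x34 → acc = 0x42
Checksum = 0x42.

42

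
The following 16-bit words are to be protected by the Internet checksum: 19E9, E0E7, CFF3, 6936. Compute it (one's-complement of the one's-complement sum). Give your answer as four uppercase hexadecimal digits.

One's-complement addition (fold any carry out of bit 15 back into bit 0):
  0x19E9 + 0xE0E7 = 0x0FAD0
  0xFAD0 + 0xCFF3 = 0x1CAC3 → wrap carry → 0xCAC4
  0xCAC4 + 0x6936 = 0x133FA → wrap carry → 0x33FB
One's-complement sum = 0x33FB.
Checksum = ~0x33FB & 0xFFFF = 0xCC04.

CC04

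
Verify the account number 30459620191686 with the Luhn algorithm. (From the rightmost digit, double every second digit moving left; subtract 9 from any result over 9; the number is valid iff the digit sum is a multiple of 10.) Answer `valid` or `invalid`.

From the right, keep odd positions and double even positions (subtract 9 from any doubled value over 9):
  doubled (positions 2,4,...): 7 2 2 4 9 8 6 → sum 38
  kept (positions 1,3,...): 6 6 9 0 6 5 0 → sum 32
Total = 70.
70 mod 10 = 0, so the number is valid.

valid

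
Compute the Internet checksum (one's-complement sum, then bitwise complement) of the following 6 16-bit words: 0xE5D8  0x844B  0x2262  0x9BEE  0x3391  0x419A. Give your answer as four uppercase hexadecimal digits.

625F

One's-complement addition (fold any carry out of bit 15 back into bit 0):
  0xE5D8 + 0x844B = 0x16A23 → wrap carry → 0x6A24
  0x6A24 + 0x2262 = 0x08C86
  0x8C86 + 0x9BEE = 0x12874 → wrap carry → 0x2875
  0x2875 + 0x3391 = 0x05C06
  0x5C06 + 0x419A = 0x09DA0
One's-complement sum = 0x9DA0.
Checksum = ~0x9DA0 & 0xFFFF = 0x625F.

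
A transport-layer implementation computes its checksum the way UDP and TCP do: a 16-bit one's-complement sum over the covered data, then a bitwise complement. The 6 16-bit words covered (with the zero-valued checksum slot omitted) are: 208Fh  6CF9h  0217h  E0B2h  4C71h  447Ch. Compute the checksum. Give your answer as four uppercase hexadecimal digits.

FEBF

One's-complement addition (fold any carry out of bit 15 back into bit 0):
  0x208F + 0x6CF9 = 0x08D88
  0x8D88 + 0x0217 = 0x08F9F
  0x8F9F + 0xE0B2 = 0x17051 → wrap carry → 0x7052
  0x7052 + 0x4C71 = 0x0BCC3
  0xBCC3 + 0x447C = 0x1013F → wrap carry → 0x0140
One's-complement sum = 0x0140.
Checksum = ~0x0140 & 0xFFFF = 0xFEBF.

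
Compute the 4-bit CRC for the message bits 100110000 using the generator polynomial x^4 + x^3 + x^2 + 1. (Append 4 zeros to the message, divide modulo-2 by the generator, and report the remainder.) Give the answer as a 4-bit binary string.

0001

Append 4 zeros: 1001100000000. Divide by 11101 (XOR where the leading bit is 1):
  pos 0: 10011 XOR 11101 = 01110
  pos 1: 11100 XOR 11101 = 00001
  pos 5: 10000 XOR 11101 = 01101
  pos 6: 11010 XOR 11101 = 00111
  pos 8: 11100 XOR 11101 = 00001
Remainder (last 4 bits) = 0001. This is the CRC / FCS.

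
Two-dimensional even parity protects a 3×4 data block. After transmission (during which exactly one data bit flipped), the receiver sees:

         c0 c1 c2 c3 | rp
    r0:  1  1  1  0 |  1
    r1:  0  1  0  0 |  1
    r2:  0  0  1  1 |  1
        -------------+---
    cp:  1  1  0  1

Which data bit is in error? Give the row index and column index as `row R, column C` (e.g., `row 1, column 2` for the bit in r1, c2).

row 2, column 1

Recompute each row's even parity and compare to rp:
  r0: data parity 1, sent rp 1 → ok
  r1: data parity 1, sent rp 1 → ok
  r2: data parity 0, sent rp 1 → mismatch
Recompute each column's even parity and compare to cp:
  c0: data parity 1, sent cp 1 → ok
  c1: data parity 0, sent cp 1 → mismatch
  c2: data parity 0, sent cp 0 → ok
  c3: data parity 1, sent cp 1 → ok
Exactly one row (r2) and one column (c1) fail → the flipped bit is at their intersection.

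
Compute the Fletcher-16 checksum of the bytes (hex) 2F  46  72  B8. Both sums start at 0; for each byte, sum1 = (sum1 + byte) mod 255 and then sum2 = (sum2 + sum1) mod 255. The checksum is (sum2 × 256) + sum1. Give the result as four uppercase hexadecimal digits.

2DA0

Running sums (mod 255):
  after byte 0 (2F): sum1=47, sum2=47
  after byte 1 (46): sum1=117, sum2=164
  after byte 2 (72): sum1=231, sum2=140
  after byte 3 (B8): sum1=160, sum2=45
Checksum = sum2·256 + sum1 = 45·256 + 160 = 11680 = 0x2DA0.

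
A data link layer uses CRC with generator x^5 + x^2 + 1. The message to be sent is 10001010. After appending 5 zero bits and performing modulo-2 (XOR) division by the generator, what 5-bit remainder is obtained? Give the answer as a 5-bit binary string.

01001

Append 5 zeros: 1000101000000. Divide by 100101 (XOR where the leading bit is 1):
  pos 0: 100010 XOR 100101 = 000111
  pos 3: 111100 XOR 100101 = 011001
  pos 4: 110010 XOR 100101 = 010111
  pos 5: 101110 XOR 100101 = 001011
  pos 7: 101100 XOR 100101 = 001001
Remainder (last 5 bits) = 01001. This is the CRC / FCS.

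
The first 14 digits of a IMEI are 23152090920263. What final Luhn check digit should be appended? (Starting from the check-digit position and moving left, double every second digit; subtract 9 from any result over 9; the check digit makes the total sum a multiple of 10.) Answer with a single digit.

Partial digits right→left: 3 6 2 0 2 9 0 9 0 2 5 1 3 2
Double every second digit counting from the check-digit position (so the 1st, 3rd, 5th, ... of the partial from the right).
  doubled (with −9 where >9): 6 4 4 0 0 1 6 → sum 21
  kept as-is: 6 0 9 9 2 1 2 → sum 29
Total = 21 + 29 = 50.
Check digit = (10 − (50 mod 10)) mod 10 = 0.

0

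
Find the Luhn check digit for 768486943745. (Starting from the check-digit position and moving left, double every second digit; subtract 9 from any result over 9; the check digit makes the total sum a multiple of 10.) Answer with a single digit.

Partial digits right→left: 5 4 7 3 4 9 6 8 4 8 6 7
Double every second digit counting from the check-digit position (so the 1st, 3rd, 5th, ... of the partial from the right).
  doubled (with −9 where >9): 1 5 8 3 8 3 → sum 28
  kept as-is: 4 3 9 8 8 7 → sum 39
Total = 28 + 39 = 67.
Check digit = (10 − (67 mod 10)) mod 10 = 3.

3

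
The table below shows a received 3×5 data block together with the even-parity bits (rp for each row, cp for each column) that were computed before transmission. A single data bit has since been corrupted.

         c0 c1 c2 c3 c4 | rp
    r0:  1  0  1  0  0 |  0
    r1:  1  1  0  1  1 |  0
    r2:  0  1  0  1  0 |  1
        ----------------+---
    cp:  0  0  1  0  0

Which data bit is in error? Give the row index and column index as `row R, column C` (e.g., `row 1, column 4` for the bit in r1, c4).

Recompute each row's even parity and compare to rp:
  r0: data parity 0, sent rp 0 → ok
  r1: data parity 0, sent rp 0 → ok
  r2: data parity 0, sent rp 1 → mismatch
Recompute each column's even parity and compare to cp:
  c0: data parity 0, sent cp 0 → ok
  c1: data parity 0, sent cp 0 → ok
  c2: data parity 1, sent cp 1 → ok
  c3: data parity 0, sent cp 0 → ok
  c4: data parity 1, sent cp 0 → mismatch
Exactly one row (r2) and one column (c4) fail → the flipped bit is at their intersection.

row 2, column 4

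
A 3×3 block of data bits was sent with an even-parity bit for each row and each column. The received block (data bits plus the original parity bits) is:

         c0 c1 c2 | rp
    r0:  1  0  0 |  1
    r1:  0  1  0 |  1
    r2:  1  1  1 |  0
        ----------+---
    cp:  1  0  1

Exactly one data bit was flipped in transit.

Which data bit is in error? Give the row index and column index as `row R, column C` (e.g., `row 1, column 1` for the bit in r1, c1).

Recompute each row's even parity and compare to rp:
  r0: data parity 1, sent rp 1 → ok
  r1: data parity 1, sent rp 1 → ok
  r2: data parity 1, sent rp 0 → mismatch
Recompute each column's even parity and compare to cp:
  c0: data parity 0, sent cp 1 → mismatch
  c1: data parity 0, sent cp 0 → ok
  c2: data parity 1, sent cp 1 → ok
Exactly one row (r2) and one column (c0) fail → the flipped bit is at their intersection.

row 2, column 0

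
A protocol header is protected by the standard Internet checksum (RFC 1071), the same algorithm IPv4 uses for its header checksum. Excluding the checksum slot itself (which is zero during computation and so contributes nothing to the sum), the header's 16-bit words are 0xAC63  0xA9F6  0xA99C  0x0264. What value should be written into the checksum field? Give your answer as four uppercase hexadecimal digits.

One's-complement addition (fold any carry out of bit 15 back into bit 0):
  0xAC63 + 0xA9F6 = 0x15659 → wrap carry → 0x565A
  0x565A + 0xA99C = 0x0FFF6
  0xFFF6 + 0x0264 = 0x1025A → wrap carry → 0x025B
One's-complement sum = 0x025B.
Checksum = ~0x025B & 0xFFFF = 0xFDA4.

FDA4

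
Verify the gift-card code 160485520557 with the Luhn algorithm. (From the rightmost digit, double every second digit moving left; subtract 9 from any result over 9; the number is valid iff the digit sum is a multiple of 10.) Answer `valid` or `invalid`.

valid

From the right, keep odd positions and double even positions (subtract 9 from any doubled value over 9):
  doubled (positions 2,4,...): 1 0 1 7 0 2 → sum 11
  kept (positions 1,3,...): 7 5 2 5 4 6 → sum 29
Total = 40.
40 mod 10 = 0, so the number is valid.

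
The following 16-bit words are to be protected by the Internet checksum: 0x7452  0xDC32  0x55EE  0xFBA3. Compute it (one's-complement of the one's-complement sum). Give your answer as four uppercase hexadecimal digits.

5DE8

One's-complement addition (fold any carry out of bit 15 back into bit 0):
  0x7452 + 0xDC32 = 0x15084 → wrap carry → 0x5085
  0x5085 + 0x55EE = 0x0A673
  0xA673 + 0xFBA3 = 0x1A216 → wrap carry → 0xA217
One's-complement sum = 0xA217.
Checksum = ~0xA217 & 0xFFFF = 0x5DE8.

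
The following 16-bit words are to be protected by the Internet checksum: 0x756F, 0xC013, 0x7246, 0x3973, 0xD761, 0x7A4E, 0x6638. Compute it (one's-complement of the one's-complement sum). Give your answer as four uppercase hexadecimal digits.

One's-complement addition (fold any carry out of bit 15 back into bit 0):
  0x756F + 0xC013 = 0x13582 → wrap carry → 0x3583
  0x3583 + 0x7246 = 0x0A7C9
  0xA7C9 + 0x3973 = 0x0E13C
  0xE13C + 0xD761 = 0x1B89D → wrap carry → 0xB89E
  0xB89E + 0x7A4E = 0x132EC → wrap carry → 0x32ED
  0x32ED + 0x6638 = 0x09925
One's-complement sum = 0x9925.
Checksum = ~0x9925 & 0xFFFF = 0x66DA.

66DA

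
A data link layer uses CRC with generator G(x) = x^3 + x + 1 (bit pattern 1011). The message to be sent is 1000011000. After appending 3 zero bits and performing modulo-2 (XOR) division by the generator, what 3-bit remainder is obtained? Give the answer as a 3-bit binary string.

011

Append 3 zeros: 1000011000000. Divide by 1011 (XOR where the leading bit is 1):
  pos 0: 1000 XOR 1011 = 0011
  pos 2: 1101 XOR 1011 = 0110
  pos 3: 1101 XOR 1011 = 0110
  pos 4: 1100 XOR 1011 = 0111
  pos 5: 1110 XOR 1011 = 0101
  pos 6: 1010 XOR 1011 = 0001
  pos 9: 1000 XOR 1011 = 0011
Remainder (last 3 bits) = 011. This is the CRC / FCS.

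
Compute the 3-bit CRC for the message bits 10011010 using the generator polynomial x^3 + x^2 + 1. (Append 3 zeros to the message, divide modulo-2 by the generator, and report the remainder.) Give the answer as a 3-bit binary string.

Append 3 zeros: 10011010000. Divide by 1101 (XOR where the leading bit is 1):
  pos 0: 1001 XOR 1101 = 0100
  pos 1: 1001 XOR 1101 = 0100
  pos 2: 1000 XOR 1101 = 0101
  pos 3: 1011 XOR 1101 = 0110
  pos 4: 1100 XOR 1101 = 0001
  pos 7: 1000 XOR 1101 = 0101
Remainder (last 3 bits) = 101. This is the CRC / FCS.

101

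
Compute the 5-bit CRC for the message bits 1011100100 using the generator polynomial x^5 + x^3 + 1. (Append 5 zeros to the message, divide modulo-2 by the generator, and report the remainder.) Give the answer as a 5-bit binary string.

01100

Append 5 zeros: 101110010000000. Divide by 101001 (XOR where the leading bit is 1):
  pos 0: 101110 XOR 101001 = 000111
  pos 3: 111010 XOR 101001 = 010011
  pos 4: 100110 XOR 101001 = 001111
  pos 6: 111100 XOR 101001 = 010101
  pos 7: 101010 XOR 101001 = 000011
Remainder (last 5 bits) = 01100. This is the CRC / FCS.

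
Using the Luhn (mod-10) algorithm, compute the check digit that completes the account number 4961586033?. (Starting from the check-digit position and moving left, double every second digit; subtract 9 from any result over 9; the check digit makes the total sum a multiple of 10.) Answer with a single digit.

Partial digits right→left: 3 3 0 6 8 5 1 6 9 4
Double every second digit counting from the check-digit position (so the 1st, 3rd, 5th, ... of the partial from the right).
  doubled (with −9 where >9): 6 0 7 2 9 → sum 24
  kept as-is: 3 6 5 6 4 → sum 24
Total = 24 + 24 = 48.
Check digit = (10 − (48 mod 10)) mod 10 = 2.

2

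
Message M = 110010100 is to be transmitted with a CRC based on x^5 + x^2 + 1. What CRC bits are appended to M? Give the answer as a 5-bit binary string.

11100

Append 5 zeros: 11001010000000. Divide by 100101 (XOR where the leading bit is 1):
  pos 0: 110010 XOR 100101 = 010111
  pos 1: 101111 XOR 100101 = 001010
  pos 3: 101000 XOR 100101 = 001101
  pos 5: 110100 XOR 100101 = 010001
  pos 6: 100010 XOR 100101 = 000111
Remainder (last 5 bits) = 11100. This is the CRC / FCS.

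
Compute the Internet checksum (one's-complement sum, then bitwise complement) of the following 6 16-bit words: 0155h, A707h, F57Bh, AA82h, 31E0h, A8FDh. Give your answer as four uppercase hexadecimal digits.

DCC6

One's-complement addition (fold any carry out of bit 15 back into bit 0):
  0x0155 + 0xA707 = 0x0A85C
  0xA85C + 0xF57B = 0x19DD7 → wrap carry → 0x9DD8
  0x9DD8 + 0xAA82 = 0x1485A → wrap carry → 0x485B
  0x485B + 0x31E0 = 0x07A3B
  0x7A3B + 0xA8FD = 0x12338 → wrap carry → 0x2339
One's-complement sum = 0x2339.
Checksum = ~0x2339 & 0xFFFF = 0xDCC6.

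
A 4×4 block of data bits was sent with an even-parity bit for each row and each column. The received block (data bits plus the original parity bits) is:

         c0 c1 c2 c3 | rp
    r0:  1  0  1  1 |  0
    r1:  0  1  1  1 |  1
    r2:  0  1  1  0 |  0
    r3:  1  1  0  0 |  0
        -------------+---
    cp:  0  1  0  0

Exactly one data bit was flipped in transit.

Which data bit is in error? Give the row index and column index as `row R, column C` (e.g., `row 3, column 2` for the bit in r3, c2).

Recompute each row's even parity and compare to rp:
  r0: data parity 1, sent rp 0 → mismatch
  r1: data parity 1, sent rp 1 → ok
  r2: data parity 0, sent rp 0 → ok
  r3: data parity 0, sent rp 0 → ok
Recompute each column's even parity and compare to cp:
  c0: data parity 0, sent cp 0 → ok
  c1: data parity 1, sent cp 1 → ok
  c2: data parity 1, sent cp 0 → mismatch
  c3: data parity 0, sent cp 0 → ok
Exactly one row (r0) and one column (c2) fail → the flipped bit is at their intersection.

row 0, column 2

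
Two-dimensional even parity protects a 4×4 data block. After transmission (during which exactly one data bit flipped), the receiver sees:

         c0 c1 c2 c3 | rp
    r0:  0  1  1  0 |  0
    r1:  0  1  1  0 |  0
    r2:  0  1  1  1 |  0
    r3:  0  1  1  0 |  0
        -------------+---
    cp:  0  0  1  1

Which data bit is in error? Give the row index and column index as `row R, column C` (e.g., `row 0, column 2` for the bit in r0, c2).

Recompute each row's even parity and compare to rp:
  r0: data parity 0, sent rp 0 → ok
  r1: data parity 0, sent rp 0 → ok
  r2: data parity 1, sent rp 0 → mismatch
  r3: data parity 0, sent rp 0 → ok
Recompute each column's even parity and compare to cp:
  c0: data parity 0, sent cp 0 → ok
  c1: data parity 0, sent cp 0 → ok
  c2: data parity 0, sent cp 1 → mismatch
  c3: data parity 1, sent cp 1 → ok
Exactly one row (r2) and one column (c2) fail → the flipped bit is at their intersection.

row 2, column 2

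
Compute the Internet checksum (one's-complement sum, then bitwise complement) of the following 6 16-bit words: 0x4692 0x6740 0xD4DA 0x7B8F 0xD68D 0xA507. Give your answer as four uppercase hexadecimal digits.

One's-complement addition (fold any carry out of bit 15 back into bit 0):
  0x4692 + 0x6740 = 0x0ADD2
  0xADD2 + 0xD4DA = 0x182AC → wrap carry → 0x82AD
  0x82AD + 0x7B8F = 0x0FE3C
  0xFE3C + 0xD68D = 0x1D4C9 → wrap carry → 0xD4CA
  0xD4CA + 0xA507 = 0x179D1 → wrap carry → 0x79D2
One's-complement sum = 0x79D2.
Checksum = ~0x79D2 & 0xFFFF = 0x862D.

862D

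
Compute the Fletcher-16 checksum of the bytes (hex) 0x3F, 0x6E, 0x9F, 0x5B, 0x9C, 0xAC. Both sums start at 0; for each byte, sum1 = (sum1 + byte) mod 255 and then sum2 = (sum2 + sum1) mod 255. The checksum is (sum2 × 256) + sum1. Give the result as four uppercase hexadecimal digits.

1AF1

Running sums (mod 255):
  after byte 0 (0x3F): sum1=63, sum2=63
  after byte 1 (0x6E): sum1=173, sum2=236
  after byte 2 (0x9F): sum1=77, sum2=58
  after byte 3 (0x5B): sum1=168, sum2=226
  after byte 4 (0x9C): sum1=69, sum2=40
  after byte 5 (0xAC): sum1=241, sum2=26
Checksum = sum2·256 + sum1 = 26·256 + 241 = 6897 = 0x1AF1.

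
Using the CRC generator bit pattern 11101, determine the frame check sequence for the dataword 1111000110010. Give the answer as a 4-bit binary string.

Append 4 zeros: 11110001100100000. Divide by 11101 (XOR where the leading bit is 1):
  pos 0: 11110 XOR 11101 = 00011
  pos 3: 11001 XOR 11101 = 00100
  pos 5: 10010 XOR 11101 = 01111
  pos 6: 11110 XOR 11101 = 00011
  pos 9: 11100 XOR 11101 = 00001
Remainder (last 4 bits) = 1000. This is the CRC / FCS.

1000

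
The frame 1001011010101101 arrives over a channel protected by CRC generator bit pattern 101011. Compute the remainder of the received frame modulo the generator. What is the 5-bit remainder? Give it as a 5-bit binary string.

Modulo-2 division of 1001011010101101 by 101011:
  pos 0: 100101 XOR 101011 = 001110
  pos 2: 111010 XOR 101011 = 010001
  pos 3: 100011 XOR 101011 = 001000
  pos 5: 100001 XOR 101011 = 001010
  pos 7: 101001 XOR 101011 = 000010
Remainder = 10101 (nonzero — an error is detected).

10101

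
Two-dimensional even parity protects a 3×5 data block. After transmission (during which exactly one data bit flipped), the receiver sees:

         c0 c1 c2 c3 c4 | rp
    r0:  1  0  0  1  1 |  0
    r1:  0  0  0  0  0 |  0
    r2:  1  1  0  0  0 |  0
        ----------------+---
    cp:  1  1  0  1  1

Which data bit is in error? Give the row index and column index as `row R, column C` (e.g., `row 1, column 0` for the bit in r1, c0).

row 0, column 0

Recompute each row's even parity and compare to rp:
  r0: data parity 1, sent rp 0 → mismatch
  r1: data parity 0, sent rp 0 → ok
  r2: data parity 0, sent rp 0 → ok
Recompute each column's even parity and compare to cp:
  c0: data parity 0, sent cp 1 → mismatch
  c1: data parity 1, sent cp 1 → ok
  c2: data parity 0, sent cp 0 → ok
  c3: data parity 1, sent cp 1 → ok
  c4: data parity 1, sent cp 1 → ok
Exactly one row (r0) and one column (c0) fail → the flipped bit is at their intersection.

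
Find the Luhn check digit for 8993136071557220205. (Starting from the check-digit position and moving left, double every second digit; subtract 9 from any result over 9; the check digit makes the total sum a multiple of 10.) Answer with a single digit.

6

Partial digits right→left: 5 0 2 0 2 2 7 5 5 1 7 0 6 3 1 3 9 9 8
Double every second digit counting from the check-digit position (so the 1st, 3rd, 5th, ... of the partial from the right).
  doubled (with −9 where >9): 1 4 4 5 1 5 3 2 9 7 → sum 41
  kept as-is: 0 0 2 5 1 0 3 3 9 → sum 23
Total = 41 + 23 = 64.
Check digit = (10 − (64 mod 10)) mod 10 = 6.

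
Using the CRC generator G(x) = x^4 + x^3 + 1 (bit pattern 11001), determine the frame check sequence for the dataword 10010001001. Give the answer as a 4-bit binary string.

1111

Append 4 zeros: 100100010010000. Divide by 11001 (XOR where the leading bit is 1):
  pos 0: 10010 XOR 11001 = 01011
  pos 1: 10110 XOR 11001 = 01111
  pos 2: 11110 XOR 11001 = 00111
  pos 4: 11110 XOR 11001 = 00111
  pos 6: 11101 XOR 11001 = 00100
  pos 8: 10000 XOR 11001 = 01001
  pos 9: 10010 XOR 11001 = 01011
  pos 10: 10110 XOR 11001 = 01111
Remainder (last 4 bits) = 1111. This is the CRC / FCS.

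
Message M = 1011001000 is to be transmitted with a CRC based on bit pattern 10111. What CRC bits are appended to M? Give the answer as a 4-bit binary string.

0101

Append 4 zeros: 10110010000000. Divide by 10111 (XOR where the leading bit is 1):
  pos 0: 10110 XOR 10111 = 00001
  pos 4: 10100 XOR 10111 = 00011
  pos 7: 11000 XOR 10111 = 01111
  pos 8: 11110 XOR 10111 = 01001
  pos 9: 10010 XOR 10111 = 00101
Remainder (last 4 bits) = 0101. This is the CRC / FCS.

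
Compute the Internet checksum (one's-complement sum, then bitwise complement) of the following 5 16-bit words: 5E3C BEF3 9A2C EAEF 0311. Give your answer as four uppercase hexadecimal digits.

One's-complement addition (fold any carry out of bit 15 back into bit 0):
  0x5E3C + 0xBEF3 = 0x11D2F → wrap carry → 0x1D30
  0x1D30 + 0x9A2C = 0x0B75C
  0xB75C + 0xEAEF = 0x1A24B → wrap carry → 0xA24C
  0xA24C + 0x0311 = 0x0A55D
One's-complement sum = 0xA55D.
Checksum = ~0xA55D & 0xFFFF = 0x5AA2.

5AA2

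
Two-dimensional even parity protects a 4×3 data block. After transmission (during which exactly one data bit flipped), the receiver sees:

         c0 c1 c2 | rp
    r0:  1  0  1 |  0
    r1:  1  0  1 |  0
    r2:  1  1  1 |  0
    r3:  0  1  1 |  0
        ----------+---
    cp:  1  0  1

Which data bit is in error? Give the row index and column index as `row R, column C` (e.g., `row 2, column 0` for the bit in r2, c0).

Recompute each row's even parity and compare to rp:
  r0: data parity 0, sent rp 0 → ok
  r1: data parity 0, sent rp 0 → ok
  r2: data parity 1, sent rp 0 → mismatch
  r3: data parity 0, sent rp 0 → ok
Recompute each column's even parity and compare to cp:
  c0: data parity 1, sent cp 1 → ok
  c1: data parity 0, sent cp 0 → ok
  c2: data parity 0, sent cp 1 → mismatch
Exactly one row (r2) and one column (c2) fail → the flipped bit is at their intersection.

row 2, column 2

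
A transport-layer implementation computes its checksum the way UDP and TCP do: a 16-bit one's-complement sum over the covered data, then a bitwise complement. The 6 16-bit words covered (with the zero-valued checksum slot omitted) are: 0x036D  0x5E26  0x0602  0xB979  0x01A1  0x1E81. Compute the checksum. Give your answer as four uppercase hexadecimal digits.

BECE

One's-complement addition (fold any carry out of bit 15 back into bit 0):
  0x036D + 0x5E26 = 0x06193
  0x6193 + 0x0602 = 0x06795
  0x6795 + 0xB979 = 0x1210E → wrap carry → 0x210F
  0x210F + 0x01A1 = 0x022B0
  0x22B0 + 0x1E81 = 0x04131
One's-complement sum = 0x4131.
Checksum = ~0x4131 & 0xFFFF = 0xBECE.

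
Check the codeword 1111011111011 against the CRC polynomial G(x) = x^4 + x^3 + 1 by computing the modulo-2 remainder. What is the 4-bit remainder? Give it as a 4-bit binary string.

0000

Modulo-2 division of 1111011111011 by 11001:
  pos 0: 11110 XOR 11001 = 00111
  pos 2: 11111 XOR 11001 = 00110
  pos 4: 11011 XOR 11001 = 00010
  pos 7: 10101 XOR 11001 = 01100
  pos 8: 11001 XOR 11001 = 00000
Remainder = 0000 (zero — the frame passes the CRC check).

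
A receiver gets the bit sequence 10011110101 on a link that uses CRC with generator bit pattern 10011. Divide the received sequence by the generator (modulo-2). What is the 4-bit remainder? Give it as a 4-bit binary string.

Modulo-2 division of 10011110101 by 10011:
  pos 0: 10011 XOR 10011 = 00000
  pos 5: 11010 XOR 10011 = 01001
  pos 6: 10011 XOR 10011 = 00000
Remainder = 0000 (zero — the frame passes the CRC check).

0000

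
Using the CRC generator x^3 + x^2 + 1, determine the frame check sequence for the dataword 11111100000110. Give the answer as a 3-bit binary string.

Append 3 zeros: 11111100000110000. Divide by 1101 (XOR where the leading bit is 1):
  pos 0: 1111 XOR 1101 = 0010
  pos 2: 1011 XOR 1101 = 0110
  pos 3: 1100 XOR 1101 = 0001
  pos 6: 1000 XOR 1101 = 0101
  pos 7: 1010 XOR 1101 = 0111
  pos 8: 1111 XOR 1101 = 0010
  pos 10: 1010 XOR 1101 = 0111
  pos 11: 1110 XOR 1101 = 0011
  pos 13: 1100 XOR 1101 = 0001
Remainder (last 3 bits) = 001. This is the CRC / FCS.

001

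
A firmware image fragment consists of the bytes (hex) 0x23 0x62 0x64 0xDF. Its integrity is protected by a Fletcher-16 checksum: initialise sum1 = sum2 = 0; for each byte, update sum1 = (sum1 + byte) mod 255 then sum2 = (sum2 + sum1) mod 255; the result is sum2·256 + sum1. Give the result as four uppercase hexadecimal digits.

5CC9

Running sums (mod 255):
  after byte 0 (0x23): sum1=35, sum2=35
  after byte 1 (0x62): sum1=133, sum2=168
  after byte 2 (0x64): sum1=233, sum2=146
  after byte 3 (0xDF): sum1=201, sum2=92
Checksum = sum2·256 + sum1 = 92·256 + 201 = 23753 = 0x5CC9.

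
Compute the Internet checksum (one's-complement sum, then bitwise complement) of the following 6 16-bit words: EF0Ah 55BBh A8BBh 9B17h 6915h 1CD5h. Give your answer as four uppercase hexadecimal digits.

F17B

One's-complement addition (fold any carry out of bit 15 back into bit 0):
  0xEF0A + 0x55BB = 0x144C5 → wrap carry → 0x44C6
  0x44C6 + 0xA8BB = 0x0ED81
  0xED81 + 0x9B17 = 0x18898 → wrap carry → 0x8899
  0x8899 + 0x6915 = 0x0F1AE
  0xF1AE + 0x1CD5 = 0x10E83 → wrap carry → 0x0E84
One's-complement sum = 0x0E84.
Checksum = ~0x0E84 & 0xFFFF = 0xF17B.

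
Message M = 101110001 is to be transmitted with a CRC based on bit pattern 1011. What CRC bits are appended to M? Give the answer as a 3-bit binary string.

Append 3 zeros: 101110001000. Divide by 1011 (XOR where the leading bit is 1):
  pos 0: 1011 XOR 1011 = 0000
  pos 4: 1000 XOR 1011 = 0011
  pos 6: 1110 XOR 1011 = 0101
  pos 7: 1010 XOR 1011 = 0001
Remainder (last 3 bits) = 010. This is the CRC / FCS.

010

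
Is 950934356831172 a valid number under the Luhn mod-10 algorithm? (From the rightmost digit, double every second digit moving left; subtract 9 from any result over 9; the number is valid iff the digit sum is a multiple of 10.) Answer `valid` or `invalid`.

From the right, keep odd positions and double even positions (subtract 9 from any doubled value over 9):
  doubled (positions 2,4,...): 5 2 7 1 8 9 1 → sum 33
  kept (positions 1,3,...): 2 1 3 6 3 3 0 9 → sum 27
Total = 60.
60 mod 10 = 0, so the number is valid.

valid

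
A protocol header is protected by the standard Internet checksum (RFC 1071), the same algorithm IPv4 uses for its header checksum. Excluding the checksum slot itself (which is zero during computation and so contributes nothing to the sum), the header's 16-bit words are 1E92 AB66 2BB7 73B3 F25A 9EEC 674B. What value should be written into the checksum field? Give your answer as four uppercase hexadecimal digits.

9E09

One's-complement addition (fold any carry out of bit 15 back into bit 0):
  0x1E92 + 0xAB66 = 0x0C9F8
  0xC9F8 + 0x2BB7 = 0x0F5AF
  0xF5AF + 0x73B3 = 0x16962 → wrap carry → 0x6963
  0x6963 + 0xF25A = 0x15BBD → wrap carry → 0x5BBE
  0x5BBE + 0x9EEC = 0x0FAAA
  0xFAAA + 0x674B = 0x161F5 → wrap carry → 0x61F6
One's-complement sum = 0x61F6.
Checksum = ~0x61F6 & 0xFFFF = 0x9E09.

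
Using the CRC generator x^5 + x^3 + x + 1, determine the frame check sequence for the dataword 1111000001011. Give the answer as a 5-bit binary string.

Append 5 zeros: 111100000101100000. Divide by 101011 (XOR where the leading bit is 1):
  pos 0: 111100 XOR 101011 = 010111
  pos 1: 101110 XOR 101011 = 000101
  pos 4: 101001 XOR 101011 = 000010
  pos 8: 100110 XOR 101011 = 001101
  pos 10: 110100 XOR 101011 = 011111
  pos 11: 111110 XOR 101011 = 010101
  pos 12: 101010 XOR 101011 = 000001
Remainder (last 5 bits) = 00001. This is the CRC / FCS.

00001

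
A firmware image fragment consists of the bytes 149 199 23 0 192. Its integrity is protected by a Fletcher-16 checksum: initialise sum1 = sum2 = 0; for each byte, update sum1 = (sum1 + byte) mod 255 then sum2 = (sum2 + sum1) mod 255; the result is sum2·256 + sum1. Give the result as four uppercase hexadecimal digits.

1135

Running sums (mod 255):
  after byte 0 (149): sum1=149, sum2=149
  after byte 1 (199): sum1=93, sum2=242
  after byte 2 (23): sum1=116, sum2=103
  after byte 3 (0): sum1=116, sum2=219
  after byte 4 (192): sum1=53, sum2=17
Checksum = sum2·256 + sum1 = 17·256 + 53 = 4405 = 0x1135.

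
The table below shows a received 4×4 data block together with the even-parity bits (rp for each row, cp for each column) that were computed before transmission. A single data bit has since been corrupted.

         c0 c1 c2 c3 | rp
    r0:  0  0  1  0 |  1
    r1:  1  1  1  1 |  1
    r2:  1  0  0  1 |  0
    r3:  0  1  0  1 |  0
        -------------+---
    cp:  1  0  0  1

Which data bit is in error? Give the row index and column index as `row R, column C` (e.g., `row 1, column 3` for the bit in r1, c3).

Recompute each row's even parity and compare to rp:
  r0: data parity 1, sent rp 1 → ok
  r1: data parity 0, sent rp 1 → mismatch
  r2: data parity 0, sent rp 0 → ok
  r3: data parity 0, sent rp 0 → ok
Recompute each column's even parity and compare to cp:
  c0: data parity 0, sent cp 1 → mismatch
  c1: data parity 0, sent cp 0 → ok
  c2: data parity 0, sent cp 0 → ok
  c3: data parity 1, sent cp 1 → ok
Exactly one row (r1) and one column (c0) fail → the flipped bit is at their intersection.

row 1, column 0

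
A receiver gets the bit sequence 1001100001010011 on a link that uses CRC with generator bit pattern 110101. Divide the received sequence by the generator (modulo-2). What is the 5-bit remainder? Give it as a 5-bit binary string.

Modulo-2 division of 1001100001010011 by 110101:
  pos 0: 100110 XOR 110101 = 010011
  pos 1: 100110 XOR 110101 = 010011
  pos 2: 100110 XOR 110101 = 010011
  pos 3: 100110 XOR 110101 = 010011
  pos 4: 100111 XOR 110101 = 010010
  pos 5: 100100 XOR 110101 = 010001
  pos 6: 100011 XOR 110101 = 010110
  pos 7: 101100 XOR 110101 = 011001
  pos 8: 110010 XOR 110101 = 000111
Remainder = 11111 (nonzero — an error is detected).

11111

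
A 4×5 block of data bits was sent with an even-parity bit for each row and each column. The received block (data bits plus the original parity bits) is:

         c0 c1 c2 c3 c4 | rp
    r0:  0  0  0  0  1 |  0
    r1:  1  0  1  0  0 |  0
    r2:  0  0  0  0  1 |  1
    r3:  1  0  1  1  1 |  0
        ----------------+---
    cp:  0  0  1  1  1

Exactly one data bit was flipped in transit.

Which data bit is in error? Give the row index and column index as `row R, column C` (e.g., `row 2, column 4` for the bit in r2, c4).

Recompute each row's even parity and compare to rp:
  r0: data parity 1, sent rp 0 → mismatch
  r1: data parity 0, sent rp 0 → ok
  r2: data parity 1, sent rp 1 → ok
  r3: data parity 0, sent rp 0 → ok
Recompute each column's even parity and compare to cp:
  c0: data parity 0, sent cp 0 → ok
  c1: data parity 0, sent cp 0 → ok
  c2: data parity 0, sent cp 1 → mismatch
  c3: data parity 1, sent cp 1 → ok
  c4: data parity 1, sent cp 1 → ok
Exactly one row (r0) and one column (c2) fail → the flipped bit is at their intersection.

row 0, column 2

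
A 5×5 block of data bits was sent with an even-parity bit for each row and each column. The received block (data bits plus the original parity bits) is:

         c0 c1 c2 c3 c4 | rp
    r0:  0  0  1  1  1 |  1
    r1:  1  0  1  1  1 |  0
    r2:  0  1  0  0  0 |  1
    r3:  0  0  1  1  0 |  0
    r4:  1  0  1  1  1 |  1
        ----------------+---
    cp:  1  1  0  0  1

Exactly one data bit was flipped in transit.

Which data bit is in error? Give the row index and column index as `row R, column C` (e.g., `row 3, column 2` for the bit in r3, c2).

Recompute each row's even parity and compare to rp:
  r0: data parity 1, sent rp 1 → ok
  r1: data parity 0, sent rp 0 → ok
  r2: data parity 1, sent rp 1 → ok
  r3: data parity 0, sent rp 0 → ok
  r4: data parity 0, sent rp 1 → mismatch
Recompute each column's even parity and compare to cp:
  c0: data parity 0, sent cp 1 → mismatch
  c1: data parity 1, sent cp 1 → ok
  c2: data parity 0, sent cp 0 → ok
  c3: data parity 0, sent cp 0 → ok
  c4: data parity 1, sent cp 1 → ok
Exactly one row (r4) and one column (c0) fail → the flipped bit is at their intersection.

row 4, column 0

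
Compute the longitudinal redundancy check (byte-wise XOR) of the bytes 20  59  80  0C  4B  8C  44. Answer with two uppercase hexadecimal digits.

76

XOR the bytes together:
  start with 0x20
  0x20 ⊕ 0x59 = 0x79
  0x79 ⊕ 0x80 = 0xF9
  0xF9 ⊕ 0x0C = 0xF5
  0xF5 ⊕ 0x4B = 0xBE
  0xBE ⊕ 0x8C = 0x32
  0x32 ⊕ 0x44 = 0x76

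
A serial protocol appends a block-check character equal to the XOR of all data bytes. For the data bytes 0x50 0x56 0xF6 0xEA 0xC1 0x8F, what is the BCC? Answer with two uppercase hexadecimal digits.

XOR the bytes together:
  start with 0x50
  0x50 ⊕ 0x56 = 0x06
  0x06 ⊕ 0xF6 = 0xF0
  0xF0 ⊕ 0xEA = 0x1A
  0x1A ⊕ 0xC1 = 0xDB
  0xDB ⊕ 0x8F = 0x54

54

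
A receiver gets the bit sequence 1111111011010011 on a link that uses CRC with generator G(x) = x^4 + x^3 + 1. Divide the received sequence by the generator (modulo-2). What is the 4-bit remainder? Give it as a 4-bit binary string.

1000

Modulo-2 division of 1111111011010011 by 11001:
  pos 0: 11111 XOR 11001 = 00110
  pos 2: 11011 XOR 11001 = 00010
  pos 5: 10011 XOR 11001 = 01010
  pos 6: 10100 XOR 11001 = 01101
  pos 7: 11011 XOR 11001 = 00010
  pos 10: 10001 XOR 11001 = 01000
  pos 11: 10001 XOR 11001 = 01000
Remainder = 1000 (nonzero — an error is detected).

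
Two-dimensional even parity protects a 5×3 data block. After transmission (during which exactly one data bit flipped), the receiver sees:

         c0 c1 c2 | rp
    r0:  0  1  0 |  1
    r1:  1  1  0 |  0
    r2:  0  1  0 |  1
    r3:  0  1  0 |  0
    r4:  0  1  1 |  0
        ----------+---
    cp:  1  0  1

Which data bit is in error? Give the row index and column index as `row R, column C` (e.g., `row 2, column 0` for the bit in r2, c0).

Recompute each row's even parity and compare to rp:
  r0: data parity 1, sent rp 1 → ok
  r1: data parity 0, sent rp 0 → ok
  r2: data parity 1, sent rp 1 → ok
  r3: data parity 1, sent rp 0 → mismatch
  r4: data parity 0, sent rp 0 → ok
Recompute each column's even parity and compare to cp:
  c0: data parity 1, sent cp 1 → ok
  c1: data parity 1, sent cp 0 → mismatch
  c2: data parity 1, sent cp 1 → ok
Exactly one row (r3) and one column (c1) fail → the flipped bit is at their intersection.

row 3, column 1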